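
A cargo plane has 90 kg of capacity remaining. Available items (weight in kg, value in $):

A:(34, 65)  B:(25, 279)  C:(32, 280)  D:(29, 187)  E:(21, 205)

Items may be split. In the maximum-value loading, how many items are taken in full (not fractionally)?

Greedy by value/weight ratio, highest first.
Order: B (279/25=11.16) > E (205/21=9.76) > C (280/32=8.75) > D (187/29=6.45) > A (65/34=1.91)
Fill: take B (25 @ 279) → take E (21 @ 205) → take C (32 @ 280) → take 12/29 of D → 77.38; 90/90 used.
3 item(s) taken whole; one partial (take 12/29 of D).

3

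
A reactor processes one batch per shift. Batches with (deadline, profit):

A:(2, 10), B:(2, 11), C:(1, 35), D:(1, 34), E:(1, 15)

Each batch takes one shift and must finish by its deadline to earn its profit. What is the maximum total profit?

46

By profit: C(d1,35), D(d1,34), E(d1,15), B(d2,11), A(d2,10)
C→slot 1; D skipped; E skipped; B→slot 2; A skipped.
Profit = 35 + 11 = 46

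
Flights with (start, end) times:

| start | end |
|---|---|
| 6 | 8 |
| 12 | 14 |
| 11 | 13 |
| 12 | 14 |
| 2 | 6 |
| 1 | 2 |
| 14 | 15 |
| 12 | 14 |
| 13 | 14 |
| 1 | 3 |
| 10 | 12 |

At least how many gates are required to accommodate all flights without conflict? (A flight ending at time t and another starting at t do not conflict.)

The answer is the maximum number of intervals overlapping at any instant.
Events (time:±→running): 1:+→1 1:+→2 2:-→1 2:+→2 3:-→1 6:-→0 6:+→1 8:-→0 10:+→1 11:+→2 12:-→1 12:+→2 12:+→3 12:+→4 … peak 4.

4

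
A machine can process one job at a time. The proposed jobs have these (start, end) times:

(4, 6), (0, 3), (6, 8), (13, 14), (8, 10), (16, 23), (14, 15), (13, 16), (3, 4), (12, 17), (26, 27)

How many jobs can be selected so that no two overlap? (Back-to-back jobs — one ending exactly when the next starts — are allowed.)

9

Greedy by earliest finish: after sorting by end time, pick each interval compatible with the last pick.
By end time: (0,3), (3,4), (4,6), (6,8), (8,10), (13,14), (14,15), (13,16), (12,17), (16,23), (26,27).
Pick (0,3); next start ≥ 3 → (3,4); next start ≥ 4 → (4,6); next start ≥ 6 → (6,8); next start ≥ 8 → (8,10); next start ≥ 10 → (13,14); next start ≥ 14 → (14,15); next start ≥ 15 → (16,23); next start ≥ 23 → (26,27).
Selected 9 jobs.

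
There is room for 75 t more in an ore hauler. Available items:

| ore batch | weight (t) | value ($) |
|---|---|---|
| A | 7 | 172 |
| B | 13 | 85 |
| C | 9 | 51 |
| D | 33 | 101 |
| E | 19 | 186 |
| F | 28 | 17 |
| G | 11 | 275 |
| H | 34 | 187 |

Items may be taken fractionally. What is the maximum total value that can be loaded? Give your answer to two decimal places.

Sort by value per unit weight and fill in that order.
Ratios (sorted): G 25.00, A 24.57, E 9.79, B 6.54, C 5.67, H 5.50, D 3.06, F 0.61
take G (11 @ 275); take A (7 @ 172); take E (19 @ 186); take B (13 @ 85); take C (9 @ 51); take 16/34 of H → 88.00. Capacity used 75/75.
Total value = 857.00

857.00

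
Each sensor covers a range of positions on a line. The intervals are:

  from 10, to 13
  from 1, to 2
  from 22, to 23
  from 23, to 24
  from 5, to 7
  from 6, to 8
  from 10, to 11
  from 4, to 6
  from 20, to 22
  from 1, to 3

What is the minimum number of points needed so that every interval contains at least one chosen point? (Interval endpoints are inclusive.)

Sort by right endpoint; whenever an interval is uncovered, place a point at its right end.
By right end: [1,2]  [1,3]  [4,6]  [5,7]  [6,8]  [10,11]  [10,13]  [20,22]  [22,23]  [23,24]
[1,2] uncovered → point at 2; [4,6] uncovered → point at 6; [10,11] uncovered → point at 11; [20,22] uncovered → point at 22; [23,24] uncovered → point at 24.
Points: 2, 6, 11, 22, 24 (5 total).

5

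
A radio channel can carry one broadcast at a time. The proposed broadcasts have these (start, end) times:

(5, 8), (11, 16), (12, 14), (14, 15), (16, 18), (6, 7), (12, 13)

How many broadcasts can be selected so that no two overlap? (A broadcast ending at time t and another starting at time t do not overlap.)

4

Sorted by end: (6,7)  (5,8)  (12,13)  (12,14)  (14,15)  (11,16)  (16,18)
take (6,7); take (12,13); take (14,15); take (16,18).
Selected 4 broadcasts.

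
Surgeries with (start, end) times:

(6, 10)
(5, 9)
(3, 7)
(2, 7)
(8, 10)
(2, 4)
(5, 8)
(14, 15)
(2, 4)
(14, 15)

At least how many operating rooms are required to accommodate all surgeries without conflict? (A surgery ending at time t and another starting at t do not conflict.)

starts: [2, 2, 2, 3, 5, 5, 6, 8, 14, 14]
ends:   [4, 4, 7, 7, 8, 9, 10, 10, 15, 15]
s2→1 s2→2 s2→3 s3→4 e4→3 e4→2 s5→3 s5→4 s6→5  — peak 5.

5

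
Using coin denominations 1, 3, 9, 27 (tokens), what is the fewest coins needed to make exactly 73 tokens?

5

73 = 2×27 + 2×9 + 1×1
Total coins = 2 + 2 + 1 = 5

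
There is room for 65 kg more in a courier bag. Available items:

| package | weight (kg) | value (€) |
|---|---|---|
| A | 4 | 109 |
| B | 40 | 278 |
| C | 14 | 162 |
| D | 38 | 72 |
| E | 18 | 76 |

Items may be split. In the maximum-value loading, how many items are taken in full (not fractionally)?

3

Greedy by value/weight ratio, highest first.
Ratios (sorted): A 27.25, C 11.57, B 6.95, E 4.22, D 1.89
take A (4 @ 109); take C (14 @ 162); take B (40 @ 278); take 7/18 of E → 29.56. Capacity used 65/65.
3 item(s) taken whole; one partial (take 7/18 of E).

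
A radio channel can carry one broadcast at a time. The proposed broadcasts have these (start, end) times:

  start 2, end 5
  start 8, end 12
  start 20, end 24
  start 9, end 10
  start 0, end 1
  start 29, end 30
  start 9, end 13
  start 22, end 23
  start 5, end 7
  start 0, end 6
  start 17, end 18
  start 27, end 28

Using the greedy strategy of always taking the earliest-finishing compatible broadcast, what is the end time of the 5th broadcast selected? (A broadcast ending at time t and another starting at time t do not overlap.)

Greedy by earliest finish: after sorting by end time, pick each interval compatible with the last pick.
Sorted by end: (0,1)  (2,5)  (0,6)  (5,7)  (9,10)  (8,12)  (9,13)  (17,18)  (22,23)  (20,24)  (27,28)  (29,30)
take (0,1); take (2,5); skip (0,6); take (5,7); take (9,10); skip (9,13); take (17,18); take (22,23); skip (20,24); take (27,28); take (29,30).
Selected: (0,1) (2,5) (5,7) (9,10) (17,18) (22,23) (27,28) (29,30)

18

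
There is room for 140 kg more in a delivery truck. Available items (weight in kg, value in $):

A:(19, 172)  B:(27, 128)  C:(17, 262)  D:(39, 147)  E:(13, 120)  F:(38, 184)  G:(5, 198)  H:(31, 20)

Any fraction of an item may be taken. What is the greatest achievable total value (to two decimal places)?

1143.15

Sort by value per unit weight and fill in that order.
Ratios (sorted): G 39.60, C 15.41, E 9.23, A 9.05, F 4.84, B 4.74, D 3.77, H 0.65
take G (5 @ 198); take C (17 @ 262); take E (13 @ 120); take A (19 @ 172); take F (38 @ 184); take B (27 @ 128); take 21/39 of D → 79.15. Capacity used 140/140.
Total value = 1143.15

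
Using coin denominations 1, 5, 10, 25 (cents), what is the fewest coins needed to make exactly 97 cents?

Greedy: take as many of the largest coin as possible, then repeat with the remainder.
97 − 3×25→22 − 2×10→2 − 2×1→0
Total coins = 3 + 2 + 2 = 7

7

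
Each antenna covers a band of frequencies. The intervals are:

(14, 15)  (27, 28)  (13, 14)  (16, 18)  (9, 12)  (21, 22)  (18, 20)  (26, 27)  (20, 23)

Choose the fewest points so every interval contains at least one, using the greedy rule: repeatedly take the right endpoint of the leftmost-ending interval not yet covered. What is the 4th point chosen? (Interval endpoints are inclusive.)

By right end: [9,12]  [13,14]  [14,15]  [16,18]  [18,20]  [21,22]  [20,23]  [26,27]  [27,28]
[9,12] uncovered → point at 12; [13,14] uncovered → point at 14; [16,18] uncovered → point at 18; [21,22] uncovered → point at 22; [26,27] uncovered → point at 27.
Points: 12, 14, 18, 22, 27 (5 total).

22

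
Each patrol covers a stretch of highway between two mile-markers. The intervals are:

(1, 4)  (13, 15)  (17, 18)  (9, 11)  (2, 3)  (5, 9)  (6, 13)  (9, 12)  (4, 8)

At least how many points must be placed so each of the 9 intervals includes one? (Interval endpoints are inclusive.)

5

Sorted: [2,3] [1,4] [4,8] [5,9] [9,11] [9,12] [6,13] [13,15] [17,18]
{[2,3],[1,4]} hit by 3; {[4,8],[5,9]} hit by 8; {[9,11],[9,12],[6,13]} hit by 11; {[13,15]} hit by 15; {[17,18]} hit by 18.
Points: 3, 8, 11, 15, 18 (5 total).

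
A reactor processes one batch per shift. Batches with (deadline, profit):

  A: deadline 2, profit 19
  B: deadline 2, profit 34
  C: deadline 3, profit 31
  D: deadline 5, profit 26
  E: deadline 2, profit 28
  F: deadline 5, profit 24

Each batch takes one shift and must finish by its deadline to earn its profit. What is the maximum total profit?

Profit order: B=34 C=31 E=28 D=26 F=24 A=19
Assign: B→slot 2, C→slot 3, E→slot 1, D→slot 5, F→slot 4, A skipped.
Slots: [1:E] [2:B] [3:C] [4:F] [5:D]
Profit = 28 + 34 + 31 + 24 + 26 = 143

143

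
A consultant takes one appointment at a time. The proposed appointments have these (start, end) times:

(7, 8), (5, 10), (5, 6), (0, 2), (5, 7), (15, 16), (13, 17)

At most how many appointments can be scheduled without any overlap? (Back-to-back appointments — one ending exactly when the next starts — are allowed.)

Sort by end time and greedily take each interval whose start is ≥ the last chosen end.
By end time: (0,2), (5,6), (5,7), (7,8), (5,10), (15,16), (13,17).
Pick (0,2); next start ≥ 2 → (5,6); next start ≥ 6 → (7,8); next start ≥ 8 → (15,16).
Selected 4 appointments.

4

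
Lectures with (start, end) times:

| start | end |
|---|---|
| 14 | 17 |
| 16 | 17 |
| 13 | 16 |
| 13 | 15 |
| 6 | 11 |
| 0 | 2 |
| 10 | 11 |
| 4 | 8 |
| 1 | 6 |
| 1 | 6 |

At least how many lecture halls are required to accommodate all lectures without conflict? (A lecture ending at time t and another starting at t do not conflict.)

3

Events (time:±→running): 0:+→1 1:+→2 1:+→3 … peak 3.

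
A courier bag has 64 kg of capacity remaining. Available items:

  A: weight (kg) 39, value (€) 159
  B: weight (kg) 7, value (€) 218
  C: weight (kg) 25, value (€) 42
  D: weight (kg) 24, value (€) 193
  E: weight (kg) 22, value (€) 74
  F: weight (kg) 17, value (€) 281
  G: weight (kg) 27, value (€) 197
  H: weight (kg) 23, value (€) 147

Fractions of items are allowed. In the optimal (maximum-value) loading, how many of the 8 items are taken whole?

Sort by value per unit weight and fill in that order.
Order: B (218/7=31.14) > F (281/17=16.53) > D (193/24=8.04) > G (197/27=7.30) > H (147/23=6.39) > A (159/39=4.08) > E (74/22=3.36) > C (42/25=1.68)
Fill: take B (7 @ 218) → take F (17 @ 281) → take D (24 @ 193) → take 16/27 of G → 116.74; 64/64 used.
3 item(s) taken whole; one partial (take 16/27 of G).

3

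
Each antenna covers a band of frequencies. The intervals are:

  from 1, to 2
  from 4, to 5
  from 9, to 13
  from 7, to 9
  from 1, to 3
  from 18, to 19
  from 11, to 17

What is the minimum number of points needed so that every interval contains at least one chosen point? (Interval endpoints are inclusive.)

Process intervals by earliest right end; each time one isn't hit yet, stab at its right endpoint.
By right end: [1,2]  [1,3]  [4,5]  [7,9]  [9,13]  [11,17]  [18,19]
[1,2] uncovered → point at 2; [4,5] uncovered → point at 5; [7,9] uncovered → point at 9; [11,17] uncovered → point at 17; [18,19] uncovered → point at 19.
Points: 2, 5, 9, 17, 19 (5 total).

5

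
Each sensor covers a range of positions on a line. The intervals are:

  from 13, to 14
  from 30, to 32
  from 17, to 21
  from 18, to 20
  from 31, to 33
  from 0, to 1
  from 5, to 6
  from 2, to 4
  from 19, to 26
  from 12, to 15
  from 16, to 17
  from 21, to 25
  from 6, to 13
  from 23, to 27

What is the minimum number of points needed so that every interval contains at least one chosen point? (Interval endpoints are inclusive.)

Process intervals by earliest right end; each time one isn't hit yet, stab at its right endpoint.
Sorted: [0,1] [2,4] [5,6] [6,13] [13,14] [12,15] [16,17] [18,20] [17,21] [21,25] [19,26] [23,27] [30,32] [31,33]
{[0,1]} hit by 1; {[2,4]} hit by 4; {[5,6],[6,13]} hit by 6; {[13,14],[12,15]} hit by 14; {[16,17]} hit by 17; {[18,20],[17,21]} hit by 20; {[21,25],[19,26],[23,27]} hit by 25; {[30,32],[31,33]} hit by 32.
Points: 1, 4, 6, 14, 17, 20, 25, 32 (8 total).

8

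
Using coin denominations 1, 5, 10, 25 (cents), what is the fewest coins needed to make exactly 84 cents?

Greedy: take as many of the largest coin as possible, then repeat with the remainder.
84 − 3×25→9 − 1×5→4 − 4×1→0
Total coins = 3 + 1 + 4 = 8

8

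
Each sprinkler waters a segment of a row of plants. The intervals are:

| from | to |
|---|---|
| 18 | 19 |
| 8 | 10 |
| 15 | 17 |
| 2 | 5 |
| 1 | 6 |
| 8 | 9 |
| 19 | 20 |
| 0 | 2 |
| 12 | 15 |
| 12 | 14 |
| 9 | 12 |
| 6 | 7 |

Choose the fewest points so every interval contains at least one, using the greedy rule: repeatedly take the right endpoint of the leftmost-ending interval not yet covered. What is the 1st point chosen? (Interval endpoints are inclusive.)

Sort by right endpoint; whenever an interval is uncovered, place a point at its right end.
By right end: [0,2]  [2,5]  [1,6]  [6,7]  [8,9]  [8,10]  [9,12]  [12,14]  [12,15]  [15,17]  [18,19]  [19,20]
[0,2] uncovered → point at 2; [6,7] uncovered → point at 7; [8,9] uncovered → point at 9; [12,14] uncovered → point at 14; [15,17] uncovered → point at 17; [18,19] uncovered → point at 19.
Points: 2, 7, 9, 14, 17, 19 (6 total).

2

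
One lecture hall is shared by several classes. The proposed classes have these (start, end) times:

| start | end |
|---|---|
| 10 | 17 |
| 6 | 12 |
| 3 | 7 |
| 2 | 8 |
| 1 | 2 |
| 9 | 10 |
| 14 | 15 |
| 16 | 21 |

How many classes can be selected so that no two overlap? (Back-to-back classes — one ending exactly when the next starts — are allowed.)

Sorted by end: (1,2)  (3,7)  (2,8)  (9,10)  (6,12)  (14,15)  (10,17)  (16,21)
take (1,2); take (3,7); take (9,10); take (14,15); take (16,21).
Selected 5 classes.

5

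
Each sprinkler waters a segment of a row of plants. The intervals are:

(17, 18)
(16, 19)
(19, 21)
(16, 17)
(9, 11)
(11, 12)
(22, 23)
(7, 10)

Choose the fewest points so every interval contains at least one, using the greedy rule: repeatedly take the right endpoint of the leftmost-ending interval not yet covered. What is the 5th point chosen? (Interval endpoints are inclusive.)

23

Sort by right endpoint; whenever an interval is uncovered, place a point at its right end.
Sorted: [7,10] [9,11] [11,12] [16,17] [17,18] [16,19] [19,21] [22,23]
{[7,10],[9,11]} hit by 10; {[11,12]} hit by 12; {[16,17],[17,18],[16,19]} hit by 17; {[19,21]} hit by 21; {[22,23]} hit by 23.
Points: 10, 12, 17, 21, 23 (5 total).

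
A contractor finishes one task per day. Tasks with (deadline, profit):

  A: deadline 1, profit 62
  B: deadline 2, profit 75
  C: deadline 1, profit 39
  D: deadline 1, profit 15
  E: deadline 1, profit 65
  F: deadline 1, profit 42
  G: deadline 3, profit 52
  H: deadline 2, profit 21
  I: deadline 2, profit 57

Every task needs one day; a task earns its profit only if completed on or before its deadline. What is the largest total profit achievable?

192

Take jobs in profit order; each goes to the latest open slot no later than its deadline.
Profit order: B=75 E=65 A=62 I=57 G=52 F=42 C=39 H=21 D=15
Assign: B→slot 2, E→slot 1, A skipped, I skipped, G→slot 3, F skipped, C skipped, H skipped, D skipped.
Slots: [1:E] [2:B] [3:G]
Profit = 65 + 75 + 52 = 192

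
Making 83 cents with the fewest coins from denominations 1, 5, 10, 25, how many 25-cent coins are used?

83 = 3×25 + 1×5 + 3×1
Count of 25: 3

3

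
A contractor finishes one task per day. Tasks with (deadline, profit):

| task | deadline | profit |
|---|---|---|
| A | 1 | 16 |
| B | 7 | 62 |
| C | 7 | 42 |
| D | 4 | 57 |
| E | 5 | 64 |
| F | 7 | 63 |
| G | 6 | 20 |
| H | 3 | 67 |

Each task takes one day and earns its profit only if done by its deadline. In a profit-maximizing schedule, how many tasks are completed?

By profit: H(d3,67), E(d5,64), F(d7,63), B(d7,62), D(d4,57), C(d7,42), G(d6,20), A(d1,16)
H→slot 3; E→slot 5; F→slot 7; B→slot 6; D→slot 4; C→slot 2; G→slot 1; A skipped.
7 of 8 scheduled.

7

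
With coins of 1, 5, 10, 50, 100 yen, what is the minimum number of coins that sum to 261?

261 = 2×100 + 1×50 + 1×10 + 1×1
Total coins = 2 + 1 + 1 + 1 = 5

5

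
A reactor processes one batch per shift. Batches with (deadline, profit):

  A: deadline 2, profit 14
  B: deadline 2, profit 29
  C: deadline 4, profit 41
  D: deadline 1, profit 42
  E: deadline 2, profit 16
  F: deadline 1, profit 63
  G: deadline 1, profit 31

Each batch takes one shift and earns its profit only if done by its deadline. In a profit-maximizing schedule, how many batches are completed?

3

Sort by profit descending; place each in the latest free slot ≤ its deadline.
Profit order: F=63 D=42 C=41 G=31 B=29 E=16 A=14
Assign: F→slot 1, D skipped, C→slot 4, G skipped, B→slot 2, E skipped, A skipped.
Slots: [1:F] [2:B] [4:C]
3 of 7 scheduled.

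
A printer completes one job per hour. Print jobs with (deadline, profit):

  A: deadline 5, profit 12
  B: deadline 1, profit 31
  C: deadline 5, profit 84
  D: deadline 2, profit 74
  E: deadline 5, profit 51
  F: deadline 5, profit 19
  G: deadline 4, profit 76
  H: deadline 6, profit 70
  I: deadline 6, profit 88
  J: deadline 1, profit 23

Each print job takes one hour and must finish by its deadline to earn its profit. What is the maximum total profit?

443

Take jobs in profit order; each goes to the latest open slot no later than its deadline.
Profit order: I=88 C=84 G=76 D=74 H=70 E=51 B=31 J=23 F=19 A=12
Assign: I→slot 6, C→slot 5, G→slot 4, D→slot 2, H→slot 3, E→slot 1, B skipped, J skipped, F skipped, A skipped.
Slots: [1:E] [2:D] [3:H] [4:G] [5:C] [6:I]
Profit = 51 + 74 + 70 + 76 + 84 + 88 = 443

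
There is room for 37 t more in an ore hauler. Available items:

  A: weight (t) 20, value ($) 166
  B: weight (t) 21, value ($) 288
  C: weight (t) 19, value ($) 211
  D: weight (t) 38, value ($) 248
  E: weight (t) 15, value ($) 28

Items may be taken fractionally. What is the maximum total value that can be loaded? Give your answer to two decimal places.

465.68

Sort by value per unit weight and fill in that order.
Order: B (288/21=13.71) > C (211/19=11.11) > A (166/20=8.30) > D (248/38=6.53) > E (28/15=1.87)
Fill: take B (21 @ 288) → take 16/19 of C → 177.68; 37/37 used.
Total value = 465.68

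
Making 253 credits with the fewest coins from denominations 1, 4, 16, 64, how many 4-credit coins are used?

3

253 − 3×64→61 − 3×16→13 − 3×4→1 − 1×1→0
Count of 4: 3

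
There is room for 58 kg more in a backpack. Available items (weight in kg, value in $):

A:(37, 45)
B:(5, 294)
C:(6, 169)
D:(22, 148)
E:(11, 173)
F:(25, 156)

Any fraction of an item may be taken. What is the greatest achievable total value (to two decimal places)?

Greedy by value/weight ratio, highest first.
Ratios (sorted): B 58.80, C 28.17, E 15.73, D 6.73, F 6.24, A 1.22
take B (5 @ 294); take C (6 @ 169); take E (11 @ 173); take D (22 @ 148); take 14/25 of F → 87.36. Capacity used 58/58.
Total value = 871.36

871.36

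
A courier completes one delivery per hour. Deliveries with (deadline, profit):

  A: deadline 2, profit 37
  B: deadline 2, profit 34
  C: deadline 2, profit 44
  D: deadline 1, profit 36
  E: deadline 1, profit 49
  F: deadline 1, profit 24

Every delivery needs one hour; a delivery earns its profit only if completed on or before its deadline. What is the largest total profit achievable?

93

Profit order: E=49 C=44 A=37 D=36 B=34 F=24
Assign: E→slot 1, C→slot 2, A skipped, D skipped, B skipped, F skipped.
Slots: [1:E] [2:C]
Profit = 49 + 44 = 93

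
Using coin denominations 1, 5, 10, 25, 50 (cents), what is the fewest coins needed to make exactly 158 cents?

7

Use the largest denomination that fits, subtract, and repeat.
158 − 3×50→8 − 1×5→3 − 3×1→0
Total coins = 3 + 1 + 3 = 7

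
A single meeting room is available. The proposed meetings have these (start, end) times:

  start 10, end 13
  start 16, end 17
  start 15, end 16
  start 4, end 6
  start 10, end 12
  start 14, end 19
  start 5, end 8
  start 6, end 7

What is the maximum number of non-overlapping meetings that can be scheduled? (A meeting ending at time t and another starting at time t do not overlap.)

5

Sort by end time and greedily take each interval whose start is ≥ the last chosen end.
By end time: (4,6), (6,7), (5,8), (10,12), (10,13), (15,16), (16,17), (14,19).
Pick (4,6); next start ≥ 6 → (6,7); next start ≥ 7 → (10,12); next start ≥ 12 → (15,16); next start ≥ 16 → (16,17).
Selected 5 meetings.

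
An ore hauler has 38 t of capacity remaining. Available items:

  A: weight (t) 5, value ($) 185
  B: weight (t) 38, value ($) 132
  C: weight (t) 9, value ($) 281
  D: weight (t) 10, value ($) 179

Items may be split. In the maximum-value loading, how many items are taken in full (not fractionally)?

Greedy by value/weight ratio, highest first.
Order: A (185/5=37.00) > C (281/9=31.22) > D (179/10=17.90) > B (132/38=3.47)
Fill: take A (5 @ 185) → take C (9 @ 281) → take D (10 @ 179) → take 14/38 of B → 48.63; 38/38 used.
3 item(s) taken whole; one partial (take 14/38 of B).

3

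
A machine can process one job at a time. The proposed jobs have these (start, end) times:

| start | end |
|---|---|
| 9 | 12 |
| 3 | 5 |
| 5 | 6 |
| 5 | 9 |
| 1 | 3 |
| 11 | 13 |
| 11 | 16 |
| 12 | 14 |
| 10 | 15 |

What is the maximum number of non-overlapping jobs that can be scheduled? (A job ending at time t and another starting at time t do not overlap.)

Order by finish time; keep every interval that doesn't clash with the previous kept one.
By end time: (1,3), (3,5), (5,6), (5,9), (9,12), (11,13), (12,14), (10,15), (11,16).
Pick (1,3); next start ≥ 3 → (3,5); next start ≥ 5 → (5,6); next start ≥ 6 → (9,12); next start ≥ 12 → (12,14).
Selected 5 jobs.

5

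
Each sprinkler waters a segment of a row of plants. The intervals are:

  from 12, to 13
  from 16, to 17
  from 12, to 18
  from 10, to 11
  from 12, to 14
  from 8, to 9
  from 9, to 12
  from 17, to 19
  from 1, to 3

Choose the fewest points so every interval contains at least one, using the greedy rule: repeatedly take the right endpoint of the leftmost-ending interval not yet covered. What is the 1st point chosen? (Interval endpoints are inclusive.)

3

By right end: [1,3]  [8,9]  [10,11]  [9,12]  [12,13]  [12,14]  [16,17]  [12,18]  [17,19]
[1,3] uncovered → point at 3; [8,9] uncovered → point at 9; [10,11] uncovered → point at 11; [12,13] uncovered → point at 13; [16,17] uncovered → point at 17.
Points: 3, 9, 11, 13, 17 (5 total).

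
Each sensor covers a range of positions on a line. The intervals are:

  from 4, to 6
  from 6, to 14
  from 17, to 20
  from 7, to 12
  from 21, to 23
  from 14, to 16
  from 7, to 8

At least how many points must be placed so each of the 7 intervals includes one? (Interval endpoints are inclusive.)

5

Sort by right endpoint; whenever an interval is uncovered, place a point at its right end.
Sorted: [4,6] [7,8] [7,12] [6,14] [14,16] [17,20] [21,23]
{[4,6]} hit by 6; {[7,8],[7,12],[6,14]} hit by 8; {[14,16]} hit by 16; {[17,20]} hit by 20; {[21,23]} hit by 23.
Points: 6, 8, 16, 20, 23 (5 total).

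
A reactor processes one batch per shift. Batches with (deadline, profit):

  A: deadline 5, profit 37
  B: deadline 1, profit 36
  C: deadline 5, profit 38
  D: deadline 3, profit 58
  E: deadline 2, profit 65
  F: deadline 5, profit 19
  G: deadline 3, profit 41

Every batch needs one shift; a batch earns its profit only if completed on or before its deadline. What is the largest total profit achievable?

Sort by profit descending; place each in the latest free slot ≤ its deadline.
Profit order: E=65 D=58 G=41 C=38 A=37 B=36 F=19
Assign: E→slot 2, D→slot 3, G→slot 1, C→slot 5, A→slot 4, B skipped, F skipped.
Slots: [1:G] [2:E] [3:D] [4:A] [5:C]
Profit = 41 + 65 + 58 + 37 + 38 = 239

239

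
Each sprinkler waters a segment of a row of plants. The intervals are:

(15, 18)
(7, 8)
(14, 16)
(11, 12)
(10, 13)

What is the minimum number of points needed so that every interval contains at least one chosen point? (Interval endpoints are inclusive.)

3

Process intervals by earliest right end; each time one isn't hit yet, stab at its right endpoint.
By right end: [7,8]  [11,12]  [10,13]  [14,16]  [15,18]
[7,8] uncovered → point at 8; [11,12] uncovered → point at 12; [14,16] uncovered → point at 16.
Points: 8, 12, 16 (3 total).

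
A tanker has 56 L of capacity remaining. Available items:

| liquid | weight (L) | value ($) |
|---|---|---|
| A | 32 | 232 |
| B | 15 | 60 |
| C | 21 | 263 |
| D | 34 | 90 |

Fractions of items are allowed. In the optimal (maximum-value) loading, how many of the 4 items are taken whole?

Sort by value per unit weight and fill in that order.
Order: C (263/21=12.52) > A (232/32=7.25) > B (60/15=4.00) > D (90/34=2.65)
Fill: take C (21 @ 263) → take A (32 @ 232) → take 3/15 of B → 12.00; 56/56 used.
2 item(s) taken whole; one partial (take 3/15 of B).

2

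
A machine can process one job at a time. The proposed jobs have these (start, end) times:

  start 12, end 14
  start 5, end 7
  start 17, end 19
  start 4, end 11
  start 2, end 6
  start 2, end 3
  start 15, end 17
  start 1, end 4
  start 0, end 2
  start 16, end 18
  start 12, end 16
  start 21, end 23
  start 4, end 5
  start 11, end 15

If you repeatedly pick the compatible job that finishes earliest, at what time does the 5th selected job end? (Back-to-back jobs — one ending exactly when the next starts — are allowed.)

Order by finish time; keep every interval that doesn't clash with the previous kept one.
Sorted by end: (0,2)  (2,3)  (1,4)  (4,5)  (2,6)  (5,7)  (4,11)  (12,14)  (11,15)  (12,16)  (15,17)  (16,18)  (17,19)  (21,23)
take (0,2); take (2,3); take (4,5); skip (2,6); take (5,7); skip (4,11); take (12,14); take (15,17); skip (16,18); take (17,19); take (21,23).
Selected: (0,2) (2,3) (4,5) (5,7) (12,14) (15,17) (17,19) (21,23)

14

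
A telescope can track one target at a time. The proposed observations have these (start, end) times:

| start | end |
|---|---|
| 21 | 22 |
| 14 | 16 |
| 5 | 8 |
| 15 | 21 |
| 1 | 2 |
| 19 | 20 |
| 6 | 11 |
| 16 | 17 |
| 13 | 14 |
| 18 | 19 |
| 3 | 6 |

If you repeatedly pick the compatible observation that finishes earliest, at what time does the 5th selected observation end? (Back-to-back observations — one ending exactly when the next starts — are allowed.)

16

Sort by end time and greedily take each interval whose start is ≥ the last chosen end.
By end time: (1,2), (3,6), (5,8), (6,11), (13,14), (14,16), (16,17), (18,19), (19,20), (15,21), (21,22).
Pick (1,2); next start ≥ 2 → (3,6); next start ≥ 6 → (6,11); next start ≥ 11 → (13,14); next start ≥ 14 → (14,16); next start ≥ 16 → (16,17); next start ≥ 17 → (18,19); next start ≥ 19 → (19,20); next start ≥ 20 → (21,22).
Selected: (1,2) (3,6) (6,11) (13,14) (14,16) (16,17) (18,19) (19,20) (21,22)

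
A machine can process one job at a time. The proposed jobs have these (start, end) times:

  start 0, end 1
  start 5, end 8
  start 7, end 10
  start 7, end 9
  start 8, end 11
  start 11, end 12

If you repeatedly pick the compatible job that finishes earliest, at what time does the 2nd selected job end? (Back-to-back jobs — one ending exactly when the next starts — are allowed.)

8

Order by finish time; keep every interval that doesn't clash with the previous kept one.
By end time: (0,1), (5,8), (7,9), (7,10), (8,11), (11,12).
Pick (0,1); next start ≥ 1 → (5,8); next start ≥ 8 → (8,11); next start ≥ 11 → (11,12).
Selected: (0,1) (5,8) (8,11) (11,12)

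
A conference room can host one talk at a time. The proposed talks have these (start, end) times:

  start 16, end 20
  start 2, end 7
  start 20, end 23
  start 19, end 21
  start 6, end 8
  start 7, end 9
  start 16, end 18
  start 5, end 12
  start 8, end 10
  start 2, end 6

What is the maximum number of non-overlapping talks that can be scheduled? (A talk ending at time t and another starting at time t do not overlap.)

5

Sorted by end: (2,6)  (2,7)  (6,8)  (7,9)  (8,10)  (5,12)  (16,18)  (16,20)  (19,21)  (20,23)
take (2,6); skip (2,7); take (6,8); skip (7,9); take (8,10); take (16,18); take (19,21).
Selected 5 talks.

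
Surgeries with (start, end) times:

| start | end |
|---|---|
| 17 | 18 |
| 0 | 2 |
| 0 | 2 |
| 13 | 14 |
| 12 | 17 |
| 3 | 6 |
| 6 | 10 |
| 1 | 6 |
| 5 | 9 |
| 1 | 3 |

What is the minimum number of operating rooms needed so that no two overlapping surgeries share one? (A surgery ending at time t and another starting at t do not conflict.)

4

Count concurrent intervals with a sweep; the peak is the room count.
starts: [0, 0, 1, 1, 3, 5, 6, 12, 13, 17]
ends:   [2, 2, 3, 6, 6, 9, 10, 14, 17, 18]
s0→1 s0→2 s1→3 s1→4  — peak 4.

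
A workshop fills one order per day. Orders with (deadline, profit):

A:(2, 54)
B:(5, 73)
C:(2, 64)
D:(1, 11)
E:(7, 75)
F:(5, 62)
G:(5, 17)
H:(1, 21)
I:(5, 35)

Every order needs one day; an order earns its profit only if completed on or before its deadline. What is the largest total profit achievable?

363

Profit order: E=75 B=73 C=64 F=62 A=54 I=35 H=21 G=17 D=11
Assign: E→slot 7, B→slot 5, C→slot 2, F→slot 4, A→slot 1, I→slot 3, H skipped, G skipped, D skipped.
Slots: [1:A] [2:C] [3:I] [4:F] [5:B] [7:E]
Profit = 54 + 64 + 35 + 62 + 73 + 75 = 363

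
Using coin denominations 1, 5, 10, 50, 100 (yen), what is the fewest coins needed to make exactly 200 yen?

Greedy: take as many of the largest coin as possible, then repeat with the remainder.
200 − 2×100→0
Total coins = 2 = 2

2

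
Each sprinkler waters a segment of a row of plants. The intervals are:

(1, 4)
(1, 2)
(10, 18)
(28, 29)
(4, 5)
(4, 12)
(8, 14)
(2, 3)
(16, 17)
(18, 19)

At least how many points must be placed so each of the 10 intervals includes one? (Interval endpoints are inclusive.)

Sort by right endpoint; whenever an interval is uncovered, place a point at its right end.
Sorted: [1,2] [2,3] [1,4] [4,5] [4,12] [8,14] [16,17] [10,18] [18,19] [28,29]
{[1,2],[2,3],[1,4]} hit by 2; {[4,5],[4,12]} hit by 5; {[8,14]} hit by 14; {[16,17],[10,18]} hit by 17; {[18,19]} hit by 19; {[28,29]} hit by 29.
Points: 2, 5, 14, 17, 19, 29 (6 total).

6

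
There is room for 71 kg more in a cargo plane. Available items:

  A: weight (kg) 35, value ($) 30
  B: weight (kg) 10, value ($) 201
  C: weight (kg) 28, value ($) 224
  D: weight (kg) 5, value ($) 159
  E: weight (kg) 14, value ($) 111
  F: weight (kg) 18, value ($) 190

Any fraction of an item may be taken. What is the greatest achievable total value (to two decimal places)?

Sort by value per unit weight and fill in that order.
Ratios (sorted): D 31.80, B 20.10, F 10.56, C 8.00, E 7.93, A 0.86
take D (5 @ 159); take B (10 @ 201); take F (18 @ 190); take C (28 @ 224); take 10/14 of E → 79.29. Capacity used 71/71.
Total value = 853.29

853.29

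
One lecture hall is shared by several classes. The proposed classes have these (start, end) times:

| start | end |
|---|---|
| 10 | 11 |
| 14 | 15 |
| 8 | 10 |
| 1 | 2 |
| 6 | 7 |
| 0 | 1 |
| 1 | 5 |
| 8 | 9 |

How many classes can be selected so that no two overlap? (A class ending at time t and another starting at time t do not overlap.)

Sorted by end: (0,1)  (1,2)  (1,5)  (6,7)  (8,9)  (8,10)  (10,11)  (14,15)
take (0,1); take (1,2); take (6,7); take (8,9); skip (8,10); take (10,11); take (14,15).
Selected 6 classes.

6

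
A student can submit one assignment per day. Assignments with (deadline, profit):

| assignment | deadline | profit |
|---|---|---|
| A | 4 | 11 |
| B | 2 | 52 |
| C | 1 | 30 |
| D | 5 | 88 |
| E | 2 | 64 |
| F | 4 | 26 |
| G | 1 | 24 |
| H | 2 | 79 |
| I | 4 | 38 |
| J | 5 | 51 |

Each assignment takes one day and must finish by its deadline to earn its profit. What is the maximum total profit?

Profit order: D=88 H=79 E=64 B=52 J=51 I=38 C=30 F=26 G=24 A=11
Assign: D→slot 5, H→slot 2, E→slot 1, B skipped, J→slot 4, I→slot 3, C skipped, F skipped, G skipped, A skipped.
Slots: [1:E] [2:H] [3:I] [4:J] [5:D]
Profit = 64 + 79 + 38 + 51 + 88 = 320

320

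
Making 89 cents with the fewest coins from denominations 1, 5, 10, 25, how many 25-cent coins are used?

89 = 3×25 + 1×10 + 4×1
Count of 25: 3

3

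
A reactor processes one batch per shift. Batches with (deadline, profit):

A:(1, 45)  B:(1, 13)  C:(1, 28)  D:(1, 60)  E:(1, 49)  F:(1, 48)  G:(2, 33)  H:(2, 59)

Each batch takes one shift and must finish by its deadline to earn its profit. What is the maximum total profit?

119

Sort by profit descending; place each in the latest free slot ≤ its deadline.
By profit: D(d1,60), H(d2,59), E(d1,49), F(d1,48), A(d1,45), G(d2,33), C(d1,28), B(d1,13)
D→slot 1; H→slot 2; E skipped; F skipped; A skipped; G skipped; C skipped; B skipped.
Profit = 60 + 59 = 119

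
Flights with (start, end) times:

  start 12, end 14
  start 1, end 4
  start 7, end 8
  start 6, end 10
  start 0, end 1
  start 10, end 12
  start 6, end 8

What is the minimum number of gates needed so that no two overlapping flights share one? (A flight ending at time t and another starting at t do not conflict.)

3

Events (time:±→running): 0:+→1 1:-→0 1:+→1 4:-→0 6:+→1 6:+→2 7:+→3 … peak 3.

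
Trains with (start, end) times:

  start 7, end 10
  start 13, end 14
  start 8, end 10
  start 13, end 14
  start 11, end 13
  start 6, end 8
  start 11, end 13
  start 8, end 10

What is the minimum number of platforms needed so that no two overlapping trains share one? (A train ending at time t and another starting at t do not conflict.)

3

The answer is the maximum number of intervals overlapping at any instant.
starts: [6, 7, 8, 8, 11, 11, 13, 13]
ends:   [8, 10, 10, 10, 13, 13, 14, 14]
s6→1 s7→2 e8→1 s8→2 s8→3  — peak 3.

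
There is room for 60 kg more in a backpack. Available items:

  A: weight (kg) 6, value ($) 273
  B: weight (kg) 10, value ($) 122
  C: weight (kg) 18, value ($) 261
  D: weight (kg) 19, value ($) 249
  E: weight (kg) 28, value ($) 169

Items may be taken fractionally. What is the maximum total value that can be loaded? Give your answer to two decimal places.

947.25

Sort by value per unit weight and fill in that order.
Order: A (273/6=45.50) > C (261/18=14.50) > D (249/19=13.11) > B (122/10=12.20) > E (169/28=6.04)
Fill: take A (6 @ 273) → take C (18 @ 261) → take D (19 @ 249) → take B (10 @ 122) → take 7/28 of E → 42.25; 60/60 used.
Total value = 947.25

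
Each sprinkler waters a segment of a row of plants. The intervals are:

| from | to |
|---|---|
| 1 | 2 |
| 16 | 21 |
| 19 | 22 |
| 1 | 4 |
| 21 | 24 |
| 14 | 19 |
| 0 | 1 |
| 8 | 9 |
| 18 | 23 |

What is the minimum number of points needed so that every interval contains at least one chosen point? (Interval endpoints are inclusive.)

Process intervals by earliest right end; each time one isn't hit yet, stab at its right endpoint.
By right end: [0,1]  [1,2]  [1,4]  [8,9]  [14,19]  [16,21]  [19,22]  [18,23]  [21,24]
[0,1] uncovered → point at 1; [8,9] uncovered → point at 9; [14,19] uncovered → point at 19; [21,24] uncovered → point at 24.
Points: 1, 9, 19, 24 (4 total).

4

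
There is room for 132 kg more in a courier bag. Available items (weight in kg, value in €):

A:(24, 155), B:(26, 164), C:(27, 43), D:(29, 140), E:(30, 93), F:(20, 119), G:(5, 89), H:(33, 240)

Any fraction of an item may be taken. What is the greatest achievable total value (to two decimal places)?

882.86

Greedy by value/weight ratio, highest first.
Ratios (sorted): G 17.80, H 7.27, A 6.46, B 6.31, F 5.95, D 4.83, E 3.10, C 1.59
take G (5 @ 89); take H (33 @ 240); take A (24 @ 155); take B (26 @ 164); take F (20 @ 119); take 24/29 of D → 115.86. Capacity used 132/132.
Total value = 882.86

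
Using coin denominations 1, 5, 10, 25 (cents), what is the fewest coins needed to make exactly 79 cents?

7

Use the largest denomination that fits, subtract, and repeat.
79 − 3×25→4 − 4×1→0
Total coins = 3 + 4 = 7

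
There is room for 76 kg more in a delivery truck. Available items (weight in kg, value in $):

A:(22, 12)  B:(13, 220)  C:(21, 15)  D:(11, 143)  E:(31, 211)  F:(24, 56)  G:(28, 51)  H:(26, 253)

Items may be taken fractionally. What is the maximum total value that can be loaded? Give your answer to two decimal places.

792.97

Greedy by value/weight ratio, highest first.
Order: B (220/13=16.92) > D (143/11=13.00) > H (253/26=9.73) > E (211/31=6.81) > F (56/24=2.33) > G (51/28=1.82) > C (15/21=0.71) > A (12/22=0.55)
Fill: take B (13 @ 220) → take D (11 @ 143) → take H (26 @ 253) → take 26/31 of E → 176.97; 76/76 used.
Total value = 792.97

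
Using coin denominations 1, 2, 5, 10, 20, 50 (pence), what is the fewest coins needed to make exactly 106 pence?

Use the largest denomination that fits, subtract, and repeat.
106 − 2×50→6 − 1×5→1 − 1×1→0
Total coins = 2 + 1 + 1 = 4

4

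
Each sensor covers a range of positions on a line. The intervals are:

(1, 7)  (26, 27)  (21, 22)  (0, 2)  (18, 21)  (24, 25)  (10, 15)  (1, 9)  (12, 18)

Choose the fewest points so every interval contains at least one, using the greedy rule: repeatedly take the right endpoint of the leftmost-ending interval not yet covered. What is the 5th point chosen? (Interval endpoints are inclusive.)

27

Process intervals by earliest right end; each time one isn't hit yet, stab at its right endpoint.
Sorted: [0,2] [1,7] [1,9] [10,15] [12,18] [18,21] [21,22] [24,25] [26,27]
{[0,2],[1,7],[1,9]} hit by 2; {[10,15],[12,18]} hit by 15; {[18,21],[21,22]} hit by 21; {[24,25]} hit by 25; {[26,27]} hit by 27.
Points: 2, 15, 21, 25, 27 (5 total).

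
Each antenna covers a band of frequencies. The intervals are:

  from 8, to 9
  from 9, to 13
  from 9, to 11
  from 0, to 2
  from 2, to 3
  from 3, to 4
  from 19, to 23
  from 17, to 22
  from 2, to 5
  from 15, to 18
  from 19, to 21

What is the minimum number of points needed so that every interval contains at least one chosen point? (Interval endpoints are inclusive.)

Process intervals by earliest right end; each time one isn't hit yet, stab at its right endpoint.
By right end: [0,2]  [2,3]  [3,4]  [2,5]  [8,9]  [9,11]  [9,13]  [15,18]  [19,21]  [17,22]  [19,23]
[0,2] uncovered → point at 2; [3,4] uncovered → point at 4; [8,9] uncovered → point at 9; [15,18] uncovered → point at 18; [19,21] uncovered → point at 21.
Points: 2, 4, 9, 18, 21 (5 total).

5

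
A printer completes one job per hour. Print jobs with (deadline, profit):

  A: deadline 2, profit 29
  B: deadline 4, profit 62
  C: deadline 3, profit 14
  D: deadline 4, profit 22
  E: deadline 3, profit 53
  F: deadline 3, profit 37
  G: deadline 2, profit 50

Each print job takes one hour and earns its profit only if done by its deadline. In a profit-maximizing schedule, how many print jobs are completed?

4

Sort by profit descending; place each in the latest free slot ≤ its deadline.
By profit: B(d4,62), E(d3,53), G(d2,50), F(d3,37), A(d2,29), D(d4,22), C(d3,14)
B→slot 4; E→slot 3; G→slot 2; F→slot 1; A skipped; D skipped; C skipped.
4 of 7 scheduled.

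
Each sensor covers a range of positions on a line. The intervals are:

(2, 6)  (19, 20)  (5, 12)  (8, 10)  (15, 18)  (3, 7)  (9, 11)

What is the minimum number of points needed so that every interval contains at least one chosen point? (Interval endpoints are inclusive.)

By right end: [2,6]  [3,7]  [8,10]  [9,11]  [5,12]  [15,18]  [19,20]
[2,6] uncovered → point at 6; [8,10] uncovered → point at 10; [15,18] uncovered → point at 18; [19,20] uncovered → point at 20.
Points: 6, 10, 18, 20 (4 total).

4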